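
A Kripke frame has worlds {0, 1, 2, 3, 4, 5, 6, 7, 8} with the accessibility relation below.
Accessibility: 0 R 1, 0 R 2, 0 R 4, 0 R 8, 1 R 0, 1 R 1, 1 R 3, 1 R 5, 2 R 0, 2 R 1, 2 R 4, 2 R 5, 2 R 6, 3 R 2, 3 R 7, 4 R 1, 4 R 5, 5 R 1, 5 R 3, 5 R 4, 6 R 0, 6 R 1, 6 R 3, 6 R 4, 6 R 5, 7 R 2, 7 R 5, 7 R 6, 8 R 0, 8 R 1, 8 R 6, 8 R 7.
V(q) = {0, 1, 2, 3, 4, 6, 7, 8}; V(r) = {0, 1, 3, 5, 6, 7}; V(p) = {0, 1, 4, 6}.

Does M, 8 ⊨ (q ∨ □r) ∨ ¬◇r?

Yes

Recall that □ψ holds at a world iff ψ holds at every accessible world, and ◇ψ holds iff ψ holds at some accessible world.
At 8: q ∨ □r is true, ¬◇r is false, so (q ∨ □r) ∨ ¬◇r is true.
  At 8: q is true, □r is true, so q ∨ □r is true.
    At 8: □r requires r at every successor {0, 1, 6, 7}.
      At 0: r is true.
      At 1: r is true.
      At 6: r is true.
      At 7: r is true.
    So □r is true at 8.
  At 8: ◇r is true, so ¬◇r is false.
    At 8: ◇r requires r at some successor in {0, 1, 6, 7}.
      r holds at 0, so ◇r is true at 8.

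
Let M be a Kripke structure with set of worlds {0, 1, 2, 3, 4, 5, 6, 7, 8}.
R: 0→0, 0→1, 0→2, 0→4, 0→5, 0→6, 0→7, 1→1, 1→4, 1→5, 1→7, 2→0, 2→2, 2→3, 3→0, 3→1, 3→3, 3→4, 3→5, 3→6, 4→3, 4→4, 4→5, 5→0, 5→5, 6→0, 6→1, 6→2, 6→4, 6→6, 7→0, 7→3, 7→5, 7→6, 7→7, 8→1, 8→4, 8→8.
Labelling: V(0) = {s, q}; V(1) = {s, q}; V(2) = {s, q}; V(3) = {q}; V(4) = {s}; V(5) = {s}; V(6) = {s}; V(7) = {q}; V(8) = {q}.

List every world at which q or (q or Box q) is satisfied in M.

Recall that Box ψ holds at a world iff ψ holds at every accessible world, and Dia ψ holds iff ψ holds at some accessible world.
Let φ = q or (q or Box q). Evaluate φ at each world:
  0 (successors {0, 1, 2, 4, 5, 6, 7}): φ is true.
  1 (successors {1, 4, 5, 7}): φ is true.
  2 (successors {0, 2, 3}): φ is true.
  3 (successors {0, 1, 3, 4, 5, 6}): φ is true.
  4 (successors {3, 4, 5}): φ is false.
  5 (successors {0, 5}): φ is false.
  6 (successors {0, 1, 2, 4, 6}): φ is false.
  7 (successors {0, 3, 5, 6, 7}): φ is true.
  8 (successors {1, 4, 8}): φ is true.
For instance, at 6:
  At 6: q is false, q or Box q is false, so q or (q or Box q) is false.
    At 6: q is false, Box q is false, so q or Box q is false.
      At 6: Box q requires q at every successor {0, 1, 2, 4, 6}.
        q fails at 4, so Box q is false at 6.
Satisfying worlds: {0, 1, 2, 3, 7, 8}

0, 1, 2, 3, 7, 8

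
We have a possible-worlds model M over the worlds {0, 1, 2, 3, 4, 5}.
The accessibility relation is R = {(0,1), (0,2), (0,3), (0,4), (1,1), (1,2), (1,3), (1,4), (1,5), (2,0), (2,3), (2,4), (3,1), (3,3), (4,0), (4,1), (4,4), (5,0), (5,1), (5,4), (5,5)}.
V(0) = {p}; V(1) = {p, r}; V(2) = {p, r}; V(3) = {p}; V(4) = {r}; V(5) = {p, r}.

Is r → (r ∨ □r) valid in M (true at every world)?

Yes

Let φ = r → (r ∨ □r). Evaluate φ at each world:
  0 (successors {1, 2, 3, 4}): φ is true.
  1 (successors {1, 2, 3, 4, 5}): φ is true.
  2 (successors {0, 3, 4}): φ is true.
  3 (successors {1, 3}): φ is true.
  4 (successors {0, 1, 4}): φ is true.
  5 (successors {0, 1, 4, 5}): φ is true.
For instance, at 0:
  At 0: r is false, r ∨ □r is false, so r → (r ∨ □r) is true.
    At 0: r is false, □r is false, so r ∨ □r is false.
      At 0: □r requires r at every successor {1, 2, 3, 4}.
        r fails at 3, so □r is false at 0.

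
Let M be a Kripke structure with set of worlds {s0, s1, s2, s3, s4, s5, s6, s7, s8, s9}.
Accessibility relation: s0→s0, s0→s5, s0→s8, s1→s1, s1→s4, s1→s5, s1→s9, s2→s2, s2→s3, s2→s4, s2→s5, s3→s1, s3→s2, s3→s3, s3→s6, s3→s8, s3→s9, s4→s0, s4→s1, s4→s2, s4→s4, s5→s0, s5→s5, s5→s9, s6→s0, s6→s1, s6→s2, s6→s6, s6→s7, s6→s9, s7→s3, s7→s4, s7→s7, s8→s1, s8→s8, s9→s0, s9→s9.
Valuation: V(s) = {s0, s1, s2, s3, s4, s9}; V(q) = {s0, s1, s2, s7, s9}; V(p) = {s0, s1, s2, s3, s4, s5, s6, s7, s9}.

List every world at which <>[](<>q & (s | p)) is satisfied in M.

s0, s1, s2, s3, s4, s5, s6, s7, s8, s9

Recall that []ψ holds at a world iff ψ holds at every accessible world, and <>ψ holds iff ψ holds at some accessible world.
Let φ = <>[](<>q & (s | p)). Evaluate φ at each world:
  s0 (successors {s0, s5, s8}): φ is true.
  s1 (successors {s1, s4, s5, s9}): φ is true.
  s2 (successors {s2, s3, s4, s5}): φ is true.
  s3 (successors {s1, s2, s3, s6, s8, s9}): φ is true.
  s4 (successors {s0, s1, s2, s4}): φ is true.
  s5 (successors {s0, s5, s9}): φ is true.
  s6 (successors {s0, s1, s2, s6, s7, s9}): φ is true.
  s7 (successors {s3, s4, s7}): φ is true.
  s8 (successors {s1, s8}): φ is true.
  s9 (successors {s0, s9}): φ is true.
For instance, at s6:
  At s6: <>[](<>q & (s | p)) requires [](<>q & (s | p)) at some successor in {s0, s1, s2, s6, s7, s9}.
    [](<>q & (s | p)) holds at s1, so <>[](<>q & (s | p)) is true at s6.
      At s1: [](<>q & (s | p)) requires <>q & (s | p) at every successor {s1, s4, s5, s9}.
        At s1: <>q & (s | p) is true.
        At s4: <>q & (s | p) is true.
        At s5: <>q & (s | p) is true.
        At s9: <>q & (s | p) is true.
      So [](<>q & (s | p)) is true at s1.
Satisfying worlds: {s0, s1, s2, s3, s4, s5, s6, s7, s8, s9}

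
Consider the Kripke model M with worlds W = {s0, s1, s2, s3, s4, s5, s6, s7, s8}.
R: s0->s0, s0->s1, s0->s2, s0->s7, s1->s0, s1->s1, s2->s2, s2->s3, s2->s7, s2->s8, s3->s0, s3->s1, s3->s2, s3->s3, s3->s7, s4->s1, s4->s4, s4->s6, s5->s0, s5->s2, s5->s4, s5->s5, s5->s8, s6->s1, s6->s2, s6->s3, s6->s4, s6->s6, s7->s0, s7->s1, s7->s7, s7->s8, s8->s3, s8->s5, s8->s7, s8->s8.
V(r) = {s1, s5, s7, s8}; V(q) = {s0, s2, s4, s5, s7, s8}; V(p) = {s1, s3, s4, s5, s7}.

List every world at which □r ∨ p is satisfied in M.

s1, s3, s4, s5, s7

Let φ = □r ∨ p. Evaluate φ at each world:
  s0 (successors {s0, s1, s2, s7}): φ is false.
  s1 (successors {s0, s1}): φ is true.
  s2 (successors {s2, s3, s7, s8}): φ is false.
  s3 (successors {s0, s1, s2, s3, s7}): φ is true.
  s4 (successors {s1, s4, s6}): φ is true.
  s5 (successors {s0, s2, s4, s5, s8}): φ is true.
  s6 (successors {s1, s2, s3, s4, s6}): φ is false.
  s7 (successors {s0, s1, s7, s8}): φ is true.
  s8 (successors {s3, s5, s7, s8}): φ is false.
For instance, at s1:
  At s1: □r is false, p is true, so □r ∨ p is true.
    At s1: □r requires r at every successor {s0, s1}.
      r fails at s0, so □r is false at s1.
Satisfying worlds: {s1, s3, s4, s5, s7}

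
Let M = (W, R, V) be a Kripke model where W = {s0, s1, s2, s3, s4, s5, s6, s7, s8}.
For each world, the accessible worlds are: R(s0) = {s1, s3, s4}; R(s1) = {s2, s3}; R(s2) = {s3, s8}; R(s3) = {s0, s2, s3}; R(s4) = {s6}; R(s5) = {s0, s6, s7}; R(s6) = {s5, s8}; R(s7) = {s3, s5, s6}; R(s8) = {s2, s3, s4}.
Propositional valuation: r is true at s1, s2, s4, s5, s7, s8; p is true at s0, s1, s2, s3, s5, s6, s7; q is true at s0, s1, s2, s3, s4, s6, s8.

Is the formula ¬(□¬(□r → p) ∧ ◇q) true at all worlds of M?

Yes

Let φ = ¬(□¬(□r → p) ∧ ◇q). Evaluate φ at each world:
  s0 (successors {s1, s3, s4}): φ is true.
  s1 (successors {s2, s3}): φ is true.
  s2 (successors {s3, s8}): φ is true.
  s3 (successors {s0, s2, s3}): φ is true.
  s4 (successors {s6}): φ is true.
  s5 (successors {s0, s6, s7}): φ is true.
  s6 (successors {s5, s8}): φ is true.
  s7 (successors {s3, s5, s6}): φ is true.
  s8 (successors {s2, s3, s4}): φ is true.
For instance, at s1:
  At s1: □¬(□r → p) ∧ ◇q is false, so ¬(□¬(□r → p) ∧ ◇q) is true.
    At s1: □¬(□r → p) is false, ◇q is true, so □¬(□r → p) ∧ ◇q is false.
      At s1: □¬(□r → p) requires ¬(□r → p) at every successor {s2, s3}.
        ¬(□r → p) fails at s2, so □¬(□r → p) is false at s1.
      At s1: ◇q requires q at some successor in {s2, s3}.
        q holds at s2, so ◇q is true at s1.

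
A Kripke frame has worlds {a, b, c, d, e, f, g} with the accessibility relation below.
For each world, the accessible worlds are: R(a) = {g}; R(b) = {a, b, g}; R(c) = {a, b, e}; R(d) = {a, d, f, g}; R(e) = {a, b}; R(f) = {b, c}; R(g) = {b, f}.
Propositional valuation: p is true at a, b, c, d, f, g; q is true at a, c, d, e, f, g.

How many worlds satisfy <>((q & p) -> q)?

Let φ = <>((q & p) -> q). Evaluate φ at each world:
  a (successors {g}): φ is true.
  b (successors {a, b, g}): φ is true.
  c (successors {a, b, e}): φ is true.
  d (successors {a, d, f, g}): φ is true.
  e (successors {a, b}): φ is true.
  f (successors {b, c}): φ is true.
  g (successors {b, f}): φ is true.
For instance, at f:
  At f: <>((q & p) -> q) requires (q & p) -> q at some successor in {b, c}.
    (q & p) -> q holds at b, so <>((q & p) -> q) is true at f.
Satisfying worlds: {a, b, c, d, e, f, g}

7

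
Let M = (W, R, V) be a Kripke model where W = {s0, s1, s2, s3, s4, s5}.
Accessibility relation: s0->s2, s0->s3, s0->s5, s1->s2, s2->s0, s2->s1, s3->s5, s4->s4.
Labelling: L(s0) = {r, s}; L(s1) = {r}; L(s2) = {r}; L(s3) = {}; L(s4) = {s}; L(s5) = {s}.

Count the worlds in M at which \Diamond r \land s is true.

Let φ = \Diamond r \land s. Evaluate φ at each world:
  s0 (successors {s2, s3, s5}): φ is true.
  s1 (successors {s2}): φ is false.
  s2 (successors {s0, s1}): φ is false.
  s3 (successors {s5}): φ is false.
  s4 (successors {s4}): φ is false.
  s5 (successors ∅): φ is false.
For instance, at s4:
  At s4: \Diamond r is false, s is true, so \Diamond r \land s is false.
    At s4: \Diamond r requires r at some successor in {s4}.
      At s4: r is false.
    So \Diamond r is false at s4.
Satisfying worlds: {s0}

1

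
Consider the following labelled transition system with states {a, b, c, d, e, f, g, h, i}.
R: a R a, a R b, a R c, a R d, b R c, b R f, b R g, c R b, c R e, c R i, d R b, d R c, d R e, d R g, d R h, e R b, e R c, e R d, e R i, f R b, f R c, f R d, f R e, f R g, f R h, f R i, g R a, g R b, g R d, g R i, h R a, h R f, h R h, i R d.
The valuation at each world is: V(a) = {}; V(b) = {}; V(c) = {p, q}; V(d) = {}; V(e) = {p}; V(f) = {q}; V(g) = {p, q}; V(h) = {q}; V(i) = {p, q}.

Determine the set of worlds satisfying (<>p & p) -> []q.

Let φ = (<>p & p) -> []q. Evaluate φ at each world:
  a (successors {a, b, c, d}): φ is true.
  b (successors {c, f, g}): φ is true.
  c (successors {b, e, i}): φ is false.
  d (successors {b, c, e, g, h}): φ is true.
  e (successors {b, c, d, i}): φ is false.
  f (successors {b, c, d, e, g, h, i}): φ is true.
  g (successors {a, b, d, i}): φ is false.
  h (successors {a, f, h}): φ is true.
  i (successors {d}): φ is true.
For instance, at h:
  At h: <>p & p is false, []q is false, so (<>p & p) -> []q is true.
    At h: <>p is false, p is false, so <>p & p is false.
      At h: <>p requires p at some successor in {a, f, h}.
        At a: p is false.
        At f: p is false.
        At h: p is false.
      So <>p is false at h.
    At h: []q requires q at every successor {a, f, h}.
      q fails at a, so []q is false at h.
Satisfying worlds: {a, b, d, f, h, i}

a, b, d, f, h, i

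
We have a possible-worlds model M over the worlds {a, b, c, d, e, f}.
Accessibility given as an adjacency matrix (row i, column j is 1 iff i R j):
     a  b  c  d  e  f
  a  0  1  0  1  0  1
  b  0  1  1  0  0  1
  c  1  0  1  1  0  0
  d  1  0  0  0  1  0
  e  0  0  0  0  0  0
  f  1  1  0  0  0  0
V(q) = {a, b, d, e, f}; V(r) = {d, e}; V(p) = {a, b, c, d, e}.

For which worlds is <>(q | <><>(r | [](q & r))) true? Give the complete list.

a, b, c, d, f

Recall that []ψ holds at a world iff ψ holds at every accessible world, and <>ψ holds iff ψ holds at some accessible world.
Let φ = <>(q | <><>(r | [](q & r))). Evaluate φ at each world:
  a (successors {b, d, f}): φ is true.
  b (successors {b, c, f}): φ is true.
  c (successors {a, c, d}): φ is true.
  d (successors {a, e}): φ is true.
  e (successors ∅): φ is false.
  f (successors {a, b}): φ is true.
For instance, at b:
  At b: <>(q | <><>(r | [](q & r))) requires q | <><>(r | [](q & r)) at some successor in {b, c, f}.
    q | <><>(r | [](q & r)) holds at b, so <>(q | <><>(r | [](q & r))) is true at b.
      At b: q is true, <><>(r | [](q & r)) is true, so q | <><>(r | [](q & r)) is true.
Satisfying worlds: {a, b, c, d, f}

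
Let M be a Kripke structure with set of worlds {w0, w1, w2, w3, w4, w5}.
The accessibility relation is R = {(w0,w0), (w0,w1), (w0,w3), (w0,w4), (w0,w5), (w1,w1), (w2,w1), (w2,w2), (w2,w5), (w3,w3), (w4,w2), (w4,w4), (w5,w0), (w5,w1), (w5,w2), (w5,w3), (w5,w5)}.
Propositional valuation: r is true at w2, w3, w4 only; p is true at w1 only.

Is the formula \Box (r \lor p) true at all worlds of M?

Let φ = \Box (r \lor p). Evaluate φ at each world:
  w0 (successors {w0, w1, w3, w4, w5}): φ is false.
  w1 (successors {w1}): φ is true.
  w2 (successors {w1, w2, w5}): φ is false.
  w3 (successors {w3}): φ is true.
  w4 (successors {w2, w4}): φ is true.
  w5 (successors {w0, w1, w2, w3, w5}): φ is false.
Detail at w0 (counterexample):
  At w0: \Box (r \lor p) requires r \lor p at every successor {w0, w1, w3, w4, w5}.
    r \lor p fails at w0, so \Box (r \lor p) is false at w0.

No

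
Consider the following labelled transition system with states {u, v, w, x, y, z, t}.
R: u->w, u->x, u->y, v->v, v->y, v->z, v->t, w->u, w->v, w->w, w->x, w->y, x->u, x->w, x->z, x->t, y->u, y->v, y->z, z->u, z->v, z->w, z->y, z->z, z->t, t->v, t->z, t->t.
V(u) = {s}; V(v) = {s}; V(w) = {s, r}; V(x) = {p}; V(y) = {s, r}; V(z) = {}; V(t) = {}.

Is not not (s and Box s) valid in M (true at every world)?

No

Recall that Box ψ holds at a world iff ψ holds at every accessible world, and Dia ψ holds iff ψ holds at some accessible world.
Let φ = not not (s and Box s). Evaluate φ at each world:
  u (successors {w, x, y}): φ is false.
  v (successors {v, y, z, t}): φ is false.
  w (successors {u, v, w, x, y}): φ is false.
  x (successors {u, w, z, t}): φ is false.
  y (successors {u, v, z}): φ is false.
  z (successors {u, v, w, y, z, t}): φ is false.
  t (successors {v, z, t}): φ is false.
Detail at u (counterexample):
  At u: not (s and Box s) is true, so not not (s and Box s) is false.
    At u: s and Box s is false, so not (s and Box s) is true.
      At u: s is true, Box s is false, so s and Box s is false.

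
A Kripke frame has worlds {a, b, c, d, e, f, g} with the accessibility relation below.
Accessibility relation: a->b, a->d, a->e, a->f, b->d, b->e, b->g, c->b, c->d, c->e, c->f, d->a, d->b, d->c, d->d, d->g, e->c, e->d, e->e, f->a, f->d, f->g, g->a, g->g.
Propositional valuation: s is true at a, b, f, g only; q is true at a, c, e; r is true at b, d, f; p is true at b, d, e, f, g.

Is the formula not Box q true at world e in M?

Yes

Recall that Box ψ holds at a world iff ψ holds at every accessible world, and Dia ψ holds iff ψ holds at some accessible world.
At e: Box q is false, so not Box q is true.
  At e: Box q requires q at every successor {c, d, e}.
    q fails at d, so Box q is false at e.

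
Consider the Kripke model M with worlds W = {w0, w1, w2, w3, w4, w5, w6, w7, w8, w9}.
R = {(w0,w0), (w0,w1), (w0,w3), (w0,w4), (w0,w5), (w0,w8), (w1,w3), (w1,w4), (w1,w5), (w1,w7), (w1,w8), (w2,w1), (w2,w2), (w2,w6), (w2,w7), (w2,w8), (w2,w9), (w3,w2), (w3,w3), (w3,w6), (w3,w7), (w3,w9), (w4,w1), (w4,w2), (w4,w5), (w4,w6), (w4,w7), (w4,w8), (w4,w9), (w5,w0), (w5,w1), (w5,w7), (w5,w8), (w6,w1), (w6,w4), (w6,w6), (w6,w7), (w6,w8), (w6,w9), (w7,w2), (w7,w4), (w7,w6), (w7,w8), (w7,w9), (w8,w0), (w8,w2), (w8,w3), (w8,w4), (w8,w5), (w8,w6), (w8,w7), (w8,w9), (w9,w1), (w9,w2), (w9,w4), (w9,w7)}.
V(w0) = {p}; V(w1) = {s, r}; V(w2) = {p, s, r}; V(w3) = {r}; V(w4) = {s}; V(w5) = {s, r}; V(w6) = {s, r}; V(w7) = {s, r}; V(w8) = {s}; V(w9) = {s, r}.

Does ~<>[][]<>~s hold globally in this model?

Yes

Let φ = ~<>[][]<>~s. Evaluate φ at each world:
  w0 (successors {w0, w1, w3, w4, w5, w8}): φ is true.
  w1 (successors {w3, w4, w5, w7, w8}): φ is true.
  w2 (successors {w1, w2, w6, w7, w8, w9}): φ is true.
  w3 (successors {w2, w3, w6, w7, w9}): φ is true.
  w4 (successors {w1, w2, w5, w6, w7, w8, w9}): φ is true.
  w5 (successors {w0, w1, w7, w8}): φ is true.
  w6 (successors {w1, w4, w6, w7, w8, w9}): φ is true.
  w7 (successors {w2, w4, w6, w8, w9}): φ is true.
  w8 (successors {w0, w2, w3, w4, w5, w6, w7, w9}): φ is true.
  w9 (successors {w1, w2, w4, w7}): φ is true.
For instance, at w4:
  At w4: <>[][]<>~s is false, so ~<>[][]<>~s is true.
    At w4: <>[][]<>~s requires [][]<>~s at some successor in {w1, w2, w5, w6, w7, w8, w9}.
      At w1: [][]<>~s is false.
      At w2: [][]<>~s is false.
      At w5: [][]<>~s is false.
      At w6: [][]<>~s is false.
      At w7: [][]<>~s is false.
      At w8: [][]<>~s is false.
      At w9: [][]<>~s is false.
    So <>[][]<>~s is false at w4.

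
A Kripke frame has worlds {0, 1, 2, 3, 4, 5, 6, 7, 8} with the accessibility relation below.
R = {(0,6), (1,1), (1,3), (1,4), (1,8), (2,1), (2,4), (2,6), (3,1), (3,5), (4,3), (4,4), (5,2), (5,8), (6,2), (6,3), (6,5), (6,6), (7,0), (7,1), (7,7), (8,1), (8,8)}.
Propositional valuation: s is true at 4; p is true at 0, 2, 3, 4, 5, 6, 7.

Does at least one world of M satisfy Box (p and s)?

Recall that Box ψ holds at a world iff ψ holds at every accessible world, and Dia ψ holds iff ψ holds at some accessible world.
Let φ = Box (p and s). Evaluate φ at each world:
  0 (successors {6}): φ is false.
  1 (successors {1, 3, 4, 8}): φ is false.
  2 (successors {1, 4, 6}): φ is false.
  3 (successors {1, 5}): φ is false.
  4 (successors {3, 4}): φ is false.
  5 (successors {2, 8}): φ is false.
  6 (successors {2, 3, 5, 6}): φ is false.
  7 (successors {0, 1, 7}): φ is false.
  8 (successors {1, 8}): φ is false.
For instance, at 6:
  At 6: Box (p and s) requires p and s at every successor {2, 3, 5, 6}.
    p and s fails at 2, so Box (p and s) is false at 6.

No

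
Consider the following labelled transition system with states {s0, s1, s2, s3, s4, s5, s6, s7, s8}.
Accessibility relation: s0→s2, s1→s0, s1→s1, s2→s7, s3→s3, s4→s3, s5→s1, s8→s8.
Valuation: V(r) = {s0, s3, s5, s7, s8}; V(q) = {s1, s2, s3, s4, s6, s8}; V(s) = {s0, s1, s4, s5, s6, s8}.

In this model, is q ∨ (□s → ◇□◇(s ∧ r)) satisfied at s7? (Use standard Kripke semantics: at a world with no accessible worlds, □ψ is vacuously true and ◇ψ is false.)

No

At s7: q is false, □s → ◇□◇(s ∧ r) is false, so q ∨ (□s → ◇□◇(s ∧ r)) is false.
  At s7: □s is true, ◇□◇(s ∧ r) is false, so □s → ◇□◇(s ∧ r) is false.
    At s7: no accessible worlds, so □s holds vacuously.
    At s7: no accessible worlds, so ◇□◇(s ∧ r) is false.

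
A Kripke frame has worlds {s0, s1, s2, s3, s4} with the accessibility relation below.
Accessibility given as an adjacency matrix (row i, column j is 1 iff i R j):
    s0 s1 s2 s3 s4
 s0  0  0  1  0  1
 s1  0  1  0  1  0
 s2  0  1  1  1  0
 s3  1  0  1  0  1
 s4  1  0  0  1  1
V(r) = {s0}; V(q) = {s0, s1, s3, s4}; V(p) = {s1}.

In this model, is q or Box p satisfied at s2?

No

At s2: q is false, Box p is false, so q or Box p is false.
  At s2: Box p requires p at every successor {s1, s2, s3}.
    p fails at s2, so Box p is false at s2.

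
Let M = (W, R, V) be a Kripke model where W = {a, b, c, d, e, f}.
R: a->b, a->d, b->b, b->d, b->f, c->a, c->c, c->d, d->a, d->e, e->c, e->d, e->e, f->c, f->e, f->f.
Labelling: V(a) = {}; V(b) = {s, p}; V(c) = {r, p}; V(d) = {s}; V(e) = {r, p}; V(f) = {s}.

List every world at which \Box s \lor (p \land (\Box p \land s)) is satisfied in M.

a, b

Let φ = \Box s \lor (p \land (\Box p \land s)). Evaluate φ at each world:
  a (successors {b, d}): φ is true.
  b (successors {b, d, f}): φ is true.
  c (successors {a, c, d}): φ is false.
  d (successors {a, e}): φ is false.
  e (successors {c, d, e}): φ is false.
  f (successors {c, e, f}): φ is false.
For instance, at d:
  At d: \Box s is false, p \land (\Box p \land s) is false, so \Box s \lor (p \land (\Box p \land s)) is false.
    At d: \Box s requires s at every successor {a, e}.
      s fails at a, so \Box s is false at d.
    At d: p is false, \Box p \land s is false, so p \land (\Box p \land s) is false.
      At d: \Box p is false, s is true, so \Box p \land s is false.
Satisfying worlds: {a, b}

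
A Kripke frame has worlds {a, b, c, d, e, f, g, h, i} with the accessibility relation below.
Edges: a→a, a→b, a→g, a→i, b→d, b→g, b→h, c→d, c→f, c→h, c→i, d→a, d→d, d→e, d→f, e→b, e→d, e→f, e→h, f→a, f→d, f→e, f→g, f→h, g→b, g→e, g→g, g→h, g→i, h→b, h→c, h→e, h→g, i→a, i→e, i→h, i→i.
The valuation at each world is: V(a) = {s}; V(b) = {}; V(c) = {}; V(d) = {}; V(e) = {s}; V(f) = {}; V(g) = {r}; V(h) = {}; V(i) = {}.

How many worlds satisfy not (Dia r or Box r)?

4

Let φ = not (Dia r or Box r). Evaluate φ at each world:
  a (successors {a, b, g, i}): φ is false.
  b (successors {d, g, h}): φ is false.
  c (successors {d, f, h, i}): φ is true.
  d (successors {a, d, e, f}): φ is true.
  e (successors {b, d, f, h}): φ is true.
  f (successors {a, d, e, g, h}): φ is false.
  g (successors {b, e, g, h, i}): φ is false.
  h (successors {b, c, e, g}): φ is false.
  i (successors {a, e, h, i}): φ is true.
For instance, at g:
  At g: Dia r or Box r is true, so not (Dia r or Box r) is false.
    At g: Dia r is true, Box r is false, so Dia r or Box r is true.
      At g: Dia r requires r at some successor in {b, e, g, h, i}.
        r holds at g, so Dia r is true at g.
      At g: Box r requires r at every successor {b, e, g, h, i}.
        r fails at b, so Box r is false at g.
Satisfying worlds: {c, d, e, i}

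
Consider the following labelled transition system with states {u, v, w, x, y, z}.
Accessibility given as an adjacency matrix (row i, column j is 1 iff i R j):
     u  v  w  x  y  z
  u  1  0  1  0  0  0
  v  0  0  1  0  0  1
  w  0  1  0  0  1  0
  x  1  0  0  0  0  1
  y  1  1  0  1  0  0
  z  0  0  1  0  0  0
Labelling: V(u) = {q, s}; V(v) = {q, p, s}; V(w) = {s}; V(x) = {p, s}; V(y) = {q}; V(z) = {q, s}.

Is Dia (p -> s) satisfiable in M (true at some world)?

Yes

Let φ = Dia (p -> s). Evaluate φ at each world:
  u (successors {u, w}): φ is true.
  v (successors {w, z}): φ is true.
  w (successors {v, y}): φ is true.
  x (successors {u, z}): φ is true.
  y (successors {u, v, x}): φ is true.
  z (successors {w}): φ is true.
Detail at u (witness):
  At u: Dia (p -> s) requires p -> s at some successor in {u, w}.
    p -> s holds at u, so Dia (p -> s) is true at u.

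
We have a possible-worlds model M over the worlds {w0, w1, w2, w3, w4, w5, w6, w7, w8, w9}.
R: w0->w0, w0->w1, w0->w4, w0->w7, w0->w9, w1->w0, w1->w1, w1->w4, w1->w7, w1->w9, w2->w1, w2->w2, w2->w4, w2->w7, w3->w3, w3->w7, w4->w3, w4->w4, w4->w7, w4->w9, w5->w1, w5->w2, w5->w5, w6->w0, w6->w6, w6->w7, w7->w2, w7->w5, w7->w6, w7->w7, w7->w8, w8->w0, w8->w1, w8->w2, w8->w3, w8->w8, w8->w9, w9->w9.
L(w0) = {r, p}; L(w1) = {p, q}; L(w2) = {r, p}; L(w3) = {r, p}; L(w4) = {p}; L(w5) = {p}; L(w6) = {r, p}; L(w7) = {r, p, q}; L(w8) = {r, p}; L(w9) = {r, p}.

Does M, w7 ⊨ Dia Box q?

At w7: Dia Box q requires Box q at some successor in {w2, w5, w6, w7, w8}.
  At w2: Box q is false.
  At w5: Box q is false.
  At w6: Box q is false.
  At w7: Box q is false.
  At w8: Box q is false.
So Dia Box q is false at w7.

No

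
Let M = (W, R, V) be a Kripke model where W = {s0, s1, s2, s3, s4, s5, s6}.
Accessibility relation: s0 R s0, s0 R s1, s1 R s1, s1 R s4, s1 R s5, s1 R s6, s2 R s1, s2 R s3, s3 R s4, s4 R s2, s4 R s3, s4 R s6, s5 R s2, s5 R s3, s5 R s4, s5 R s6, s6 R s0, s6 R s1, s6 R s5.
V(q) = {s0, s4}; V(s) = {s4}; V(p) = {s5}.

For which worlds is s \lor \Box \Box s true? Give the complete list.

s4

Recall that \Box ψ holds at a world iff ψ holds at every accessible world, and \Diamond ψ holds iff ψ holds at some accessible world.
Let φ = s \lor \Box \Box s. Evaluate φ at each world:
  s0 (successors {s0, s1}): φ is false.
  s1 (successors {s1, s4, s5, s6}): φ is false.
  s2 (successors {s1, s3}): φ is false.
  s3 (successors {s4}): φ is false.
  s4 (successors {s2, s3, s6}): φ is true.
  s5 (successors {s2, s3, s4, s6}): φ is false.
  s6 (successors {s0, s1, s5}): φ is false.
For instance, at s3:
  At s3: s is false, \Box \Box s is false, so s \lor \Box \Box s is false.
    At s3: \Box \Box s requires \Box s at every successor {s4}.
      \Box s fails at s4, so \Box \Box s is false at s3.
Satisfying worlds: {s4}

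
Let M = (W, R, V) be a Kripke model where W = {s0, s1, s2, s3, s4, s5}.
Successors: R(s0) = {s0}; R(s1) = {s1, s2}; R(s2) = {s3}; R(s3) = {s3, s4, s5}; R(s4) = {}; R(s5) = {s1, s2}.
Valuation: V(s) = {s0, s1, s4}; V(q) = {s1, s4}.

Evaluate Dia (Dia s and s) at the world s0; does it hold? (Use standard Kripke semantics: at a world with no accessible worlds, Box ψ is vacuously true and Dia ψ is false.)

Yes

Recall that Dia ψ holds at a world iff ψ holds at some accessible world.
At s0: Dia (Dia s and s) requires Dia s and s at some successor in {s0}.
  Dia s and s holds at s0, so Dia (Dia s and s) is true at s0.
    At s0: Dia s is true, s is true, so Dia s and s is true.
      At s0: Dia s requires s at some successor in {s0}.
        s holds at s0, so Dia s is true at s0.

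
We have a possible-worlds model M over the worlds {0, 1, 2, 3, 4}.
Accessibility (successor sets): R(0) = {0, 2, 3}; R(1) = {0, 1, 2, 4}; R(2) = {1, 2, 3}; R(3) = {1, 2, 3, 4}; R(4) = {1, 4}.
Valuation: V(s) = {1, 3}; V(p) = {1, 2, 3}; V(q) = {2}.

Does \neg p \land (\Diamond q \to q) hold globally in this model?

Recall that \Diamond ψ holds at a world iff ψ holds at some accessible world.
Let φ = \neg p \land (\Diamond q \to q). Evaluate φ at each world:
  0 (successors {0, 2, 3}): φ is false.
  1 (successors {0, 1, 2, 4}): φ is false.
  2 (successors {1, 2, 3}): φ is false.
  3 (successors {1, 2, 3, 4}): φ is false.
  4 (successors {1, 4}): φ is true.
Detail at 0 (counterexample):
  At 0: \neg p is true, \Diamond q \to q is false, so \neg p \land (\Diamond q \to q) is false.
    At 0: \Diamond q is true, q is false, so \Diamond q \to q is false.
      At 0: \Diamond q requires q at some successor in {0, 2, 3}.
        q holds at 2, so \Diamond q is true at 0.

No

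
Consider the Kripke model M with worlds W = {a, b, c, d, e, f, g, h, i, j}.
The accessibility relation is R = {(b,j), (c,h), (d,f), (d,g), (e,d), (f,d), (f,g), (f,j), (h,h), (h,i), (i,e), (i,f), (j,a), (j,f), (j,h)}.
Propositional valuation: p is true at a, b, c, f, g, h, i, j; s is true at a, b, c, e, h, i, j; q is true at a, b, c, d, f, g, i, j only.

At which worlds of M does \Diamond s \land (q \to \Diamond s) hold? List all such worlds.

b, c, f, h, i, j

Recall that \Diamond ψ holds at a world iff ψ holds at some accessible world.
Let φ = \Diamond s \land (q \to \Diamond s). Evaluate φ at each world:
  a (successors ∅): φ is false.
  b (successors {j}): φ is true.
  c (successors {h}): φ is true.
  d (successors {f, g}): φ is false.
  e (successors {d}): φ is false.
  f (successors {d, g, j}): φ is true.
  g (successors ∅): φ is false.
  h (successors {h, i}): φ is true.
  i (successors {e, f}): φ is true.
  j (successors {a, f, h}): φ is true.
For instance, at i:
  At i: \Diamond s is true, q \to \Diamond s is true, so \Diamond s \land (q \to \Diamond s) is true.
    At i: \Diamond s requires s at some successor in {e, f}.
      s holds at e, so \Diamond s is true at i.
    At i: q is true, \Diamond s is true, so q \to \Diamond s is true.
      At i: \Diamond s requires s at some successor in {e, f}.
        s holds at e, so \Diamond s is true at i.
Satisfying worlds: {b, c, f, h, i, j}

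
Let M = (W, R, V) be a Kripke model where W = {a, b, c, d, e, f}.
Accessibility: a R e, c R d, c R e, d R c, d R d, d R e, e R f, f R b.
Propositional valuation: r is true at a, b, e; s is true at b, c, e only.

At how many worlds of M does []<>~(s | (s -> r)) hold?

1

Let φ = []<>~(s | (s -> r)). Evaluate φ at each world:
  a (successors {e}): φ is false.
  b (successors ∅): φ is true.
  c (successors {d, e}): φ is false.
  d (successors {c, d, e}): φ is false.
  e (successors {f}): φ is false.
  f (successors {b}): φ is false.
For instance, at d:
  At d: []<>~(s | (s -> r)) requires <>~(s | (s -> r)) at every successor {c, d, e}.
    <>~(s | (s -> r)) fails at c, so []<>~(s | (s -> r)) is false at d.
      At c: <>~(s | (s -> r)) requires ~(s | (s -> r)) at some successor in {d, e}.
        At d: ~(s | (s -> r)) is false.
        At e: ~(s | (s -> r)) is false.
      So <>~(s | (s -> r)) is false at c.
Satisfying worlds: {b}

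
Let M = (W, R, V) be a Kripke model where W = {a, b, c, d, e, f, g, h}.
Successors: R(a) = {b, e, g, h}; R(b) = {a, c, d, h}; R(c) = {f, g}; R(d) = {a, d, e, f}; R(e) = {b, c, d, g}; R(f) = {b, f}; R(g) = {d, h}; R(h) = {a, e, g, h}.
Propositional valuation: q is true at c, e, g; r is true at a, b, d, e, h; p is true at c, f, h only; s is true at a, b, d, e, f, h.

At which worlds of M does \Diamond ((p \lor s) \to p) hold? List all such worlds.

Let φ = \Diamond ((p \lor s) \to p). Evaluate φ at each world:
  a (successors {b, e, g, h}): φ is true.
  b (successors {a, c, d, h}): φ is true.
  c (successors {f, g}): φ is true.
  d (successors {a, d, e, f}): φ is true.
  e (successors {b, c, d, g}): φ is true.
  f (successors {b, f}): φ is true.
  g (successors {d, h}): φ is true.
  h (successors {a, e, g, h}): φ is true.
For instance, at a:
  At a: \Diamond ((p \lor s) \to p) requires (p \lor s) \to p at some successor in {b, e, g, h}.
    (p \lor s) \to p holds at g, so \Diamond ((p \lor s) \to p) is true at a.
Satisfying worlds: {a, b, c, d, e, f, g, h}

a, b, c, d, e, f, g, h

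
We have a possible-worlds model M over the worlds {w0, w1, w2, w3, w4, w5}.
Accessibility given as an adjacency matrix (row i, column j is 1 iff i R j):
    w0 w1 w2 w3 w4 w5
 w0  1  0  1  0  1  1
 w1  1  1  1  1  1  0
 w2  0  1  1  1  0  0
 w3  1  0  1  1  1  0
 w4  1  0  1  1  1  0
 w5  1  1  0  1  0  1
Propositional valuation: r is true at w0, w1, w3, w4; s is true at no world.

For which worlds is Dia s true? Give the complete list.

Let φ = Dia s. Evaluate φ at each world:
  w0 (successors {w0, w2, w4, w5}): φ is false.
  w1 (successors {w0, w1, w2, w3, w4}): φ is false.
  w2 (successors {w1, w2, w3}): φ is false.
  w3 (successors {w0, w2, w3, w4}): φ is false.
  w4 (successors {w0, w2, w3, w4}): φ is false.
  w5 (successors {w0, w1, w3, w5}): φ is false.
For instance, at w1:
  At w1: Dia s requires s at some successor in {w0, w1, w2, w3, w4}.
    At w0: s is false.
    At w1: s is false.
    At w2: s is false.
    At w3: s is false.
    At w4: s is false.
  So Dia s is false at w1.
Satisfying worlds: none.

none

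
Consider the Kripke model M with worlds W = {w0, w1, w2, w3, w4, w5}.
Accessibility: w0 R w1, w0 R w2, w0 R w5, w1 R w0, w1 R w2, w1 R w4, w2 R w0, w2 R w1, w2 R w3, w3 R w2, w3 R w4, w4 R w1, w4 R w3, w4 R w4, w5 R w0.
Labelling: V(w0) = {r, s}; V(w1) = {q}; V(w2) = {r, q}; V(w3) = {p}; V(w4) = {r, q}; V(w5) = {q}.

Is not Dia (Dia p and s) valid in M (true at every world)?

Yes

Recall that Dia ψ holds at a world iff ψ holds at some accessible world.
Let φ = not Dia (Dia p and s). Evaluate φ at each world:
  w0 (successors {w1, w2, w5}): φ is true.
  w1 (successors {w0, w2, w4}): φ is true.
  w2 (successors {w0, w1, w3}): φ is true.
  w3 (successors {w2, w4}): φ is true.
  w4 (successors {w1, w3, w4}): φ is true.
  w5 (successors {w0}): φ is true.
For instance, at w3:
  At w3: Dia (Dia p and s) is false, so not Dia (Dia p and s) is true.
    At w3: Dia (Dia p and s) requires Dia p and s at some successor in {w2, w4}.
      At w2: Dia p and s is false.
      At w4: Dia p and s is false.
    So Dia (Dia p and s) is false at w3.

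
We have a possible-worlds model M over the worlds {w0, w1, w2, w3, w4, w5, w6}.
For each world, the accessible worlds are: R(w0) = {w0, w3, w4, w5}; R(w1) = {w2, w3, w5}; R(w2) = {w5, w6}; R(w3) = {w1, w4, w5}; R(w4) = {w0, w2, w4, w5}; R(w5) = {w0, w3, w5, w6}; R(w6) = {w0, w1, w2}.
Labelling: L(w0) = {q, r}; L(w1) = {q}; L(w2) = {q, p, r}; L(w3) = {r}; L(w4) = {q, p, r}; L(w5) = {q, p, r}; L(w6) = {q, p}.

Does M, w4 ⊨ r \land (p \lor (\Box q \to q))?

Recall that \Box ψ holds at a world iff ψ holds at every accessible world, and \Diamond ψ holds iff ψ holds at some accessible world.
At w4: r is true, p \lor (\Box q \to q) is true, so r \land (p \lor (\Box q \to q)) is true.
  At w4: p is true, \Box q \to q is true, so p \lor (\Box q \to q) is true.
    At w4: \Box q is true, q is true, so \Box q \to q is true.
      At w4: \Box q requires q at every successor {w0, w2, w4, w5}.
        At w0: q is true.
        At w2: q is true.
        At w4: q is true.
        At w5: q is true.
      So \Box q is true at w4.

Yes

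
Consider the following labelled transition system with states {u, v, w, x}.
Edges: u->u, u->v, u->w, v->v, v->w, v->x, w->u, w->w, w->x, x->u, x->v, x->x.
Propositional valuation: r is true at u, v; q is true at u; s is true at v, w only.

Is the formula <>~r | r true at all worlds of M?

Recall that <>ψ holds at a world iff ψ holds at some accessible world.
Let φ = <>~r | r. Evaluate φ at each world:
  u (successors {u, v, w}): φ is true.
  v (successors {v, w, x}): φ is true.
  w (successors {u, w, x}): φ is true.
  x (successors {u, v, x}): φ is true.
For instance, at v:
  At v: <>~r is true, r is true, so <>~r | r is true.
    At v: <>~r requires ~r at some successor in {v, w, x}.
      ~r holds at w, so <>~r is true at v.

Yes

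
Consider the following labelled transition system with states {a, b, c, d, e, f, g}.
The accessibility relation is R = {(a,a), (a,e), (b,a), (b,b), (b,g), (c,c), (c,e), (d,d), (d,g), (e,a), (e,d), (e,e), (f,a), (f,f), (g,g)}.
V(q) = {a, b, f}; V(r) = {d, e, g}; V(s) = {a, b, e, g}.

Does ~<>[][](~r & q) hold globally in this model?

Let φ = ~<>[][](~r & q). Evaluate φ at each world:
  a (successors {a, e}): φ is true.
  b (successors {a, b, g}): φ is true.
  c (successors {c, e}): φ is true.
  d (successors {d, g}): φ is true.
  e (successors {a, d, e}): φ is true.
  f (successors {a, f}): φ is true.
  g (successors {g}): φ is true.
For instance, at b:
  At b: <>[][](~r & q) is false, so ~<>[][](~r & q) is true.
    At b: <>[][](~r & q) requires [][](~r & q) at some successor in {a, b, g}.
      At a: [][](~r & q) is false.
      At b: [][](~r & q) is false.
      At g: [][](~r & q) is false.
    So <>[][](~r & q) is false at b.

Yes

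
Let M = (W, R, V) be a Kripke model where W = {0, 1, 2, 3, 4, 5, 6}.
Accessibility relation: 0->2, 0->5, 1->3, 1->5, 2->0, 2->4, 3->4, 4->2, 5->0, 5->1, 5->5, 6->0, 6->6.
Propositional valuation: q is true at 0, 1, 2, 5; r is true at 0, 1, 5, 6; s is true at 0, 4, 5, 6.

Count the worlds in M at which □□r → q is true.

7

Recall that □ψ holds at a world iff ψ holds at every accessible world, and ◇ψ holds iff ψ holds at some accessible world.
Let φ = □□r → q. Evaluate φ at each world:
  0 (successors {2, 5}): φ is true.
  1 (successors {3, 5}): φ is true.
  2 (successors {0, 4}): φ is true.
  3 (successors {4}): φ is true.
  4 (successors {2}): φ is true.
  5 (successors {0, 1, 5}): φ is true.
  6 (successors {0, 6}): φ is true.
For instance, at 5:
  At 5: □□r is false, q is true, so □□r → q is true.
    At 5: □□r requires □r at every successor {0, 1, 5}.
      □r fails at 0, so □□r is false at 5.
Satisfying worlds: {0, 1, 2, 3, 4, 5, 6}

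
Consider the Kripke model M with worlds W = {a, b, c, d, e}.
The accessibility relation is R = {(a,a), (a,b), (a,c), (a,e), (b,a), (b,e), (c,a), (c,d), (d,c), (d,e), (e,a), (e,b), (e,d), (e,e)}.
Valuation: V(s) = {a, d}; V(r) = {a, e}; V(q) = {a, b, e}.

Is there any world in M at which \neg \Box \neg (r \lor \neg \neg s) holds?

Yes

Recall that \Box ψ holds at a world iff ψ holds at every accessible world, and \Diamond ψ holds iff ψ holds at some accessible world.
Let φ = \neg \Box \neg (r \lor \neg \neg s). Evaluate φ at each world:
  a (successors {a, b, c, e}): φ is true.
  b (successors {a, e}): φ is true.
  c (successors {a, d}): φ is true.
  d (successors {c, e}): φ is true.
  e (successors {a, b, d, e}): φ is true.
Detail at a (witness):
  At a: \Box \neg (r \lor \neg \neg s) is false, so \neg \Box \neg (r \lor \neg \neg s) is true.
    At a: \Box \neg (r \lor \neg \neg s) requires \neg (r \lor \neg \neg s) at every successor {a, b, c, e}.
      \neg (r \lor \neg \neg s) fails at a, so \Box \neg (r \lor \neg \neg s) is false at a.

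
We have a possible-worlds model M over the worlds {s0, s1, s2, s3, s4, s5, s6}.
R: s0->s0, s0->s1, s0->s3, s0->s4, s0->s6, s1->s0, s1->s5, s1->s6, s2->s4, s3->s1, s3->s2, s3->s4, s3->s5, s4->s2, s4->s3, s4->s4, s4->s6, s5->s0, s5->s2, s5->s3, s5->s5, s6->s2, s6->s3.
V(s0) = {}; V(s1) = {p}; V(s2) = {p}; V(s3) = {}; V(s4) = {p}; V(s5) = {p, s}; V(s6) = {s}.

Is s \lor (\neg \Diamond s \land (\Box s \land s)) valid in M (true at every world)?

Recall that \Box ψ holds at a world iff ψ holds at every accessible world, and \Diamond ψ holds iff ψ holds at some accessible world.
Let φ = s \lor (\neg \Diamond s \land (\Box s \land s)). Evaluate φ at each world:
  s0 (successors {s0, s1, s3, s4, s6}): φ is false.
  s1 (successors {s0, s5, s6}): φ is false.
  s2 (successors {s4}): φ is false.
  s3 (successors {s1, s2, s4, s5}): φ is false.
  s4 (successors {s2, s3, s4, s6}): φ is false.
  s5 (successors {s0, s2, s3, s5}): φ is true.
  s6 (successors {s2, s3}): φ is true.
Detail at s0 (counterexample):
  At s0: s is false, \neg \Diamond s \land (\Box s \land s) is false, so s \lor (\neg \Diamond s \land (\Box s \land s)) is false.
    At s0: \neg \Diamond s is false, \Box s \land s is false, so \neg \Diamond s \land (\Box s \land s) is false.
      At s0: \Diamond s is true, so \neg \Diamond s is false.
      At s0: \Box s is false, s is false, so \Box s \land s is false.

No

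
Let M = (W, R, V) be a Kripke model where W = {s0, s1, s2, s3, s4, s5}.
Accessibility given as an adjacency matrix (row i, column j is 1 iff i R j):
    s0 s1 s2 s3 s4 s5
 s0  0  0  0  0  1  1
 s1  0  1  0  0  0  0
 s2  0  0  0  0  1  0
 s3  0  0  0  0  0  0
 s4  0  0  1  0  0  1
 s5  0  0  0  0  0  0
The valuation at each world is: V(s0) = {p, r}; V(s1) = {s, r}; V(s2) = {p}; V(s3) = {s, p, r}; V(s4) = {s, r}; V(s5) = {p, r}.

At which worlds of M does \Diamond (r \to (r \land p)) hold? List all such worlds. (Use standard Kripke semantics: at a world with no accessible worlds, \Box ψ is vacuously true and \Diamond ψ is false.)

Recall that \Diamond ψ holds at a world iff ψ holds at some accessible world.
Let φ = \Diamond (r \to (r \land p)). Evaluate φ at each world:
  s0 (successors {s4, s5}): φ is true.
  s1 (successors {s1}): φ is false.
  s2 (successors {s4}): φ is false.
  s3 (successors ∅): φ is false.
  s4 (successors {s2, s5}): φ is true.
  s5 (successors ∅): φ is false.
For instance, at s4:
  At s4: \Diamond (r \to (r \land p)) requires r \to (r \land p) at some successor in {s2, s5}.
    r \to (r \land p) holds at s2, so \Diamond (r \to (r \land p)) is true at s4.
Satisfying worlds: {s0, s4}

s0, s4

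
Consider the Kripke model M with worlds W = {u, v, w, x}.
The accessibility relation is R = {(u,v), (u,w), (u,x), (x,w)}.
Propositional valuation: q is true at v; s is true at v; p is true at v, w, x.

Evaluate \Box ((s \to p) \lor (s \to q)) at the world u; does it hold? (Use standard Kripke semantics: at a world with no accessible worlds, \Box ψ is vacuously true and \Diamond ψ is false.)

Yes

At u: \Box ((s \to p) \lor (s \to q)) requires (s \to p) \lor (s \to q) at every successor {v, w, x}.
  At v: (s \to p) \lor (s \to q) is true.
  At w: (s \to p) \lor (s \to q) is true.
  At x: (s \to p) \lor (s \to q) is true.
So \Box ((s \to p) \lor (s \to q)) is true at u.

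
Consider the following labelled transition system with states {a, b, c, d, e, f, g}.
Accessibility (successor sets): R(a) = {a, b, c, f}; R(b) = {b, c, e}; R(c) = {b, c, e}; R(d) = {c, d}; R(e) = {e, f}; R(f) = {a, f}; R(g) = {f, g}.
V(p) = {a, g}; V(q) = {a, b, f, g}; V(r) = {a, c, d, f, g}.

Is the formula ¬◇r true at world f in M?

Recall that ◇ψ holds at a world iff ψ holds at some accessible world.
At f: ◇r is true, so ¬◇r is false.
  At f: ◇r requires r at some successor in {a, f}.
    r holds at a, so ◇r is true at f.

No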